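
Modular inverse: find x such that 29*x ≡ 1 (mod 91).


Use the extended Euclidean algorithm on (91, 29); each row r = 91*s + 29*t:
r=91, s=1, t=0
r=29, s=0, t=1
q=3: r=4, s=1, t=-3   [91*(1) + 29*(-3) = 4]
q=7: r=1, s=-7, t=22   [91*(-7) + 29*(22) = 1]
q=4: r=0, s=29, t=-91   [91*(29) + 29*(-91) = 0]
GCD = 1 with t = 22, so 29*(22) ≡ 1 (mod 91)
Inverse = 22 mod 91 = 22
Check: 29 * 22 = 638 ≡ 1 (mod 91)

29^(-1) ≡ 22 (mod 91)


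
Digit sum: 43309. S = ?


4 + 3 + 3 + 0 + 9 = 19


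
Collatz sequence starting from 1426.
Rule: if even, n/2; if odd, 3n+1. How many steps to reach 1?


1426 → 713 → 2140 → 1070 → 535 → 1606 → 803 → 2410 → 1205 → 3616 → 1808 → 904 → 452 → 226 → 113 → 340 → 170 → 85 → 256 → 128 → 64 → 32 → 16 → 8 → 4 → 2 → 1
Total steps = 26

26 steps


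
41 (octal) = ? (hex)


41 (base 8) = 33 (decimal)
33 (decimal) = 21 (base 16)


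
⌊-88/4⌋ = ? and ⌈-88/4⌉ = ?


-88/4 = -22.0000
floor = -22
ceil = -22

floor = -22, ceil = -22


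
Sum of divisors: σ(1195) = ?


Divisors of 1195: 1, 5, 239, 1195
Sum = 1 + 5 + 239 + 1195 = 1440

σ(1195) = 1440


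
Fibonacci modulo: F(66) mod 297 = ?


F(k) mod 297 for k=1..66:
1, 1, 2, 3, 5, 8, 13, 21, 34, 55, 89, 144, 233, 80, 16, 96, 112, 208, 23, 231, 254, 188, 145, 36, 181, 217, 101, 21, 122, 143, 265, 111, 79, 190, 269, 162, 134, 296, 133, 132, 265, 100, 68, 168, 236, 107, 46, 153, 199, 55, 254, 12, 266, 278, 247, 228, 178, 109, 287, 99, 89, 188, 277, 168, 148, 19
F(66) mod 297 = 19


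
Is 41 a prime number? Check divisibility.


Check divisors up to sqrt(41) = 6.4031
No divisors found.
41 is prime.

Yes, 41 is prime


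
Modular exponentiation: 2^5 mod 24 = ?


2^1 mod 24 = 2
2^2 mod 24 = 4
2^3 mod 24 = 8
2^4 mod 24 = 16
2^5 mod 24 = 8


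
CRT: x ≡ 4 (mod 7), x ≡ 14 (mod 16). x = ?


M = 7*16 = 112
M1 = M/7 = 16, M2 = M/16 = 7
M1^(-1) mod 7 = 4, M2^(-1) mod 16 = 7
x = 4*16*4 + 14*7*7 = 942
942 mod 112 = 46
Check: 46 mod 7 = 4 ✓, 46 mod 16 = 14 ✓

x ≡ 46 (mod 112)


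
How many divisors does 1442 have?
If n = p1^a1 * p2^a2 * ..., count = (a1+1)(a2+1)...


1442 = 2^1 × 7^1 × 103^1
d(1442) = (1+1) × (1+1) × (1+1) = 8

8 divisors


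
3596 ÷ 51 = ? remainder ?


3596 = 51 * 70 + 26
Check: 3570 + 26 = 3596

q = 70, r = 26


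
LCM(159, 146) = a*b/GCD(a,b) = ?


GCD(159, 146) = 1
LCM = 159*146/1 = 23214/1 = 23214

LCM = 23214


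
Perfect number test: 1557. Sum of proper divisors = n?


Proper divisors of 1557: 1, 3, 9, 173, 519
Sum = 1 + 3 + 9 + 173 + 519 = 705

No, 1557 is not perfect (705 ≠ 1557)


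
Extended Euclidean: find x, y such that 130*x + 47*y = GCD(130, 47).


Tabular extended Euclidean (each row: r = 130*s + 47*t):
r=130, s=1, t=0
r=47, s=0, t=1
q=2: r=36, s=1, t=-2   [130*(1) + 47*(-2) = 36]
q=1: r=11, s=-1, t=3   [130*(-1) + 47*(3) = 11]
q=3: r=3, s=4, t=-11   [130*(4) + 47*(-11) = 3]
q=3: r=2, s=-13, t=36   [130*(-13) + 47*(36) = 2]
q=1: r=1, s=17, t=-47   [130*(17) + 47*(-47) = 1]
q=2: r=0, s=-47, t=130   [130*(-47) + 47*(130) = 0]
GCD = 1; from the row with r=1: x=17, y=-47
Check: 130*(17) + 47*(-47) = 2210 - 2209 = 1

GCD = 1, x = 17, y = -47


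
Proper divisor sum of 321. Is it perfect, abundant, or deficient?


Proper divisors: 1, 3, 107
Sum = 1 + 3 + 107 = 111
111 < 321 → deficient

s(321) = 111 (deficient)


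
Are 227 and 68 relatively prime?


Euclidean algorithm:
227 = 3 * 68 + 23
68 = 2 * 23 + 22
23 = 1 * 22 + 1
22 = 22 * 1 + 0
GCD(227, 68) = 1

Yes, coprime (GCD = 1)


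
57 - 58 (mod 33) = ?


57 - 58 = -1
-1 mod 33 = 32


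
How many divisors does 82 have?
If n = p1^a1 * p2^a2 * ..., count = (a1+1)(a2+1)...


82 = 2^1 × 41^1
d(82) = (1+1) × (1+1) = 4

4 divisors


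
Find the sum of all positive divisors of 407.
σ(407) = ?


Divisors of 407: 1, 11, 37, 407
Sum = 1 + 11 + 37 + 407 = 456

σ(407) = 456


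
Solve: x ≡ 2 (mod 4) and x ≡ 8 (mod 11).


M = 4*11 = 44
M1 = M/4 = 11, M2 = M/11 = 4
M1^(-1) mod 4 = 3, M2^(-1) mod 11 = 3
x = 2*11*3 + 8*4*3 = 162
162 mod 44 = 30
Check: 30 mod 4 = 2 ✓, 30 mod 11 = 8 ✓

x ≡ 30 (mod 44)


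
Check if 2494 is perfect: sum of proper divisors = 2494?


Proper divisors of 2494: 1, 2, 29, 43, 58, 86, 1247
Sum = 1 + 2 + 29 + 43 + 58 + 86 + 1247 = 1466

No, 2494 is not perfect (1466 ≠ 2494)


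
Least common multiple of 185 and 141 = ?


GCD(185, 141) = 1
LCM = 185*141/1 = 26085/1 = 26085

LCM = 26085


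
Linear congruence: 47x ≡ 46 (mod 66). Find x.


GCD(47, 66) = 1, unique solution
a^(-1) mod 66 = 59
x = 59 * 46 mod 66 = 8

x ≡ 8 (mod 66)


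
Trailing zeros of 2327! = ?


floor(2327/5) = 465
floor(2327/25) = 93
floor(2327/125) = 18
floor(2327/625) = 3
Total = 579

579 trailing zeros


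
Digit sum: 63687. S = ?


6 + 3 + 6 + 8 + 7 = 30


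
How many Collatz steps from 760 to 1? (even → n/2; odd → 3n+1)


760 → 380 → 190 → 95 → 286 → 143 → 430 → 215 → 646 → 323 → 970 → 485 → 1456 → 728 → 364 → 182 → 91 → 274 → 137 → 412 → 206 → 103 → 310 → 155 → 466 → 233 → 700 → 350 → 175 → 526 → 263 → 790 → 395 → 1186 → 593 → 1780 → 890 → 445 → 1336 → 668 → 334 → 167 → 502 → 251 → 754 → 377 → 1132 → 566 → 283 → 850 → 425 → 1276 → 638 → 319 → 958 → 479 → 1438 → 719 → 2158 → 1079 → 3238 → 1619 → 4858 → 2429 → 7288 → 3644 → 1822 → 911 → 2734 → 1367 → 4102 → 2051 → 6154 → 3077 → 9232 → 4616 → 2308 → 1154 → 577 → 1732 → 866 → 433 → 1300 → 650 → 325 → 976 → 488 → 244 → 122 → 61 → 184 → 92 → 46 → 23 → 70 → 35 → 106 → 53 → 160 → 80 → 40 → 20 → 10 → 5 → 16 → 8 → 4 → 2 → 1
Total steps = 108

108 steps


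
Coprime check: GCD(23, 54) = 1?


Euclidean algorithm:
54 = 2 * 23 + 8
23 = 2 * 8 + 7
8 = 1 * 7 + 1
7 = 7 * 1 + 0
GCD(23, 54) = 1

Yes, coprime (GCD = 1)


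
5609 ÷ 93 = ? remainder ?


5609 = 93 * 60 + 29
Check: 5580 + 29 = 5609

q = 60, r = 29


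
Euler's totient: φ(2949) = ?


2949 = 3 × 983
Prime factors: 3, 983
φ(2949) = 2949 × (1-1/3) × (1-1/983)
= 2949 × 2/3 × 982/983 = 1964

φ(2949) = 1964


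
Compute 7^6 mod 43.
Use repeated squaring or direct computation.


7^1 mod 43 = 7
7^2 mod 43 = 6
7^3 mod 43 = 42
7^4 mod 43 = 36
7^5 mod 43 = 37
7^6 mod 43 = 1


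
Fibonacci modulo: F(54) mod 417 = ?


F(k) mod 417 for k=1..54:
1, 1, 2, 3, 5, 8, 13, 21, 34, 55, 89, 144, 233, 377, 193, 153, 346, 82, 11, 93, 104, 197, 301, 81, 382, 46, 11, 57, 68, 125, 193, 318, 94, 412, 89, 84, 173, 257, 13, 270, 283, 136, 2, 138, 140, 278, 1, 279, 280, 142, 5, 147, 152, 299
F(54) mod 417 = 299


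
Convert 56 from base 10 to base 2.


56 (base 10) = 56 (decimal)
56 (decimal) = 111000 (base 2)


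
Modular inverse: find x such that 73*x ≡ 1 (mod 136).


Use the extended Euclidean algorithm on (136, 73); each row r = 136*s + 73*t:
r=136, s=1, t=0
r=73, s=0, t=1
q=1: r=63, s=1, t=-1   [136*(1) + 73*(-1) = 63]
q=1: r=10, s=-1, t=2   [136*(-1) + 73*(2) = 10]
q=6: r=3, s=7, t=-13   [136*(7) + 73*(-13) = 3]
q=3: r=1, s=-22, t=41   [136*(-22) + 73*(41) = 1]
q=3: r=0, s=73, t=-136   [136*(73) + 73*(-136) = 0]
GCD = 1 with t = 41, so 73*(41) ≡ 1 (mod 136)
Inverse = 41 mod 136 = 41
Check: 73 * 41 = 2993 ≡ 1 (mod 136)

73^(-1) ≡ 41 (mod 136)


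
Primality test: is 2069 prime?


Check divisors up to sqrt(2069) = 45.4863
No divisors found.
2069 is prime.

Yes, 2069 is prime


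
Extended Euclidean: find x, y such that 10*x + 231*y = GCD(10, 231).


Tabular extended Euclidean (each row: r = 10*s + 231*t):
r=10, s=1, t=0
r=231, s=0, t=1
q=0: r=10, s=1, t=0   [10*(1) + 231*(0) = 10]
q=23: r=1, s=-23, t=1   [10*(-23) + 231*(1) = 1]
q=10: r=0, s=231, t=-10   [10*(231) + 231*(-10) = 0]
GCD = 1; from the row with r=1: x=-23, y=1
Check: 10*(-23) + 231*(1) = -230 + 231 = 1

GCD = 1, x = -23, y = 1


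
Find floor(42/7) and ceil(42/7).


42/7 = 6.0000
floor = 6
ceil = 6

floor = 6, ceil = 6


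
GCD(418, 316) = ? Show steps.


418 = 1 * 316 + 102
316 = 3 * 102 + 10
102 = 10 * 10 + 2
10 = 5 * 2 + 0
GCD = 2


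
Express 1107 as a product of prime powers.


1107 / 3 = 369
369 / 3 = 123
123 / 3 = 41
41 / 41 = 1
1107 = 3^3 × 41


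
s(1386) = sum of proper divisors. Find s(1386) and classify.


Proper divisors: 1, 2, 3, 6, 7, 9, 11, 14, 18, 21, 22, 33, 42, 63, 66, 77, 99, 126, 154, 198, 231, 462, 693
Sum = 1 + 2 + 3 + 6 + 7 + 9 + 11 + 14 + 18 + 21 + 22 + 33 + 42 + 63 + 66 + 77 + 99 + 126 + 154 + 198 + 231 + 462 + 693 = 2358
2358 > 1386 → abundant

s(1386) = 2358 (abundant)


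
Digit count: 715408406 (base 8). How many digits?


715408406 in base 8 = 5251042026
Number of digits = 10

10 digits (base 8)


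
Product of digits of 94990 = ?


9 × 4 × 9 × 9 × 0 = 0


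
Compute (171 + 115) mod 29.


171 + 115 = 286
286 mod 29 = 25


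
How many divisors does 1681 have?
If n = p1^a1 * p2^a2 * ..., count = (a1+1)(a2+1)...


1681 = 41^2
d(1681) = (2+1) = 3

3 divisors


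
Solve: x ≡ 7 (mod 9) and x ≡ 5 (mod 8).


M = 9*8 = 72
M1 = M/9 = 8, M2 = M/8 = 9
M1^(-1) mod 9 = 8, M2^(-1) mod 8 = 1
x = 7*8*8 + 5*9*1 = 493
493 mod 72 = 61
Check: 61 mod 9 = 7 ✓, 61 mod 8 = 5 ✓

x ≡ 61 (mod 72)


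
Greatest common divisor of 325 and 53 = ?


325 = 6 * 53 + 7
53 = 7 * 7 + 4
7 = 1 * 4 + 3
4 = 1 * 3 + 1
3 = 3 * 1 + 0
GCD = 1


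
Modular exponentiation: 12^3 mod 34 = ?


12^1 mod 34 = 12
12^2 mod 34 = 8
12^3 mod 34 = 28


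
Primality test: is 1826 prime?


1826 / 2 = 913 (exact division)
1826 is NOT prime.

No, 1826 is not prime


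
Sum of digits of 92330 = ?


9 + 2 + 3 + 3 + 0 = 17


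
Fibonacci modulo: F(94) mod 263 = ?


F(k) mod 263 for k=1..94:
1, 1, 2, 3, 5, 8, 13, 21, 34, 55, 89, 144, 233, 114, 84, 198, 19, 217, 236, 190, 163, 90, 253, 80, 70, 150, 220, 107, 64, 171, 235, 143, 115, 258, 110, 105, 215, 57, 9, 66, 75, 141, 216, 94, 47, 141, 188, 66, 254, 57, 48, 105, 153, 258, 148, 143, 28, 171, 199, 107, 43, 150, 193, 80, 10, 90, 100, 190, 27, 217, 244, 198, 179, 114, 30, 144, 174, 55, 229, 21, 250, 8, 258, 3, 261, 1, 262, 0, 262, 262, 261, 260, 258, 255
F(94) mod 263 = 255


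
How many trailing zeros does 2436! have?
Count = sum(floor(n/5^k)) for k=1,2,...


floor(2436/5) = 487
floor(2436/25) = 97
floor(2436/125) = 19
floor(2436/625) = 3
Total = 606

606 trailing zeros


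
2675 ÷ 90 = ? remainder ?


2675 = 90 * 29 + 65
Check: 2610 + 65 = 2675

q = 29, r = 65


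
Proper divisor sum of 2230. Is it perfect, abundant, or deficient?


Proper divisors: 1, 2, 5, 10, 223, 446, 1115
Sum = 1 + 2 + 5 + 10 + 223 + 446 + 1115 = 1802
1802 < 2230 → deficient

s(2230) = 1802 (deficient)


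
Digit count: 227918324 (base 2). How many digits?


227918324 in base 2 = 1101100101011100000111110100
Number of digits = 28

28 digits (base 2)


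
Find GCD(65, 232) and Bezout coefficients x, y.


Tabular extended Euclidean (each row: r = 65*s + 232*t):
r=65, s=1, t=0
r=232, s=0, t=1
q=0: r=65, s=1, t=0   [65*(1) + 232*(0) = 65]
q=3: r=37, s=-3, t=1   [65*(-3) + 232*(1) = 37]
q=1: r=28, s=4, t=-1   [65*(4) + 232*(-1) = 28]
q=1: r=9, s=-7, t=2   [65*(-7) + 232*(2) = 9]
q=3: r=1, s=25, t=-7   [65*(25) + 232*(-7) = 1]
q=9: r=0, s=-232, t=65   [65*(-232) + 232*(65) = 0]
GCD = 1; from the row with r=1: x=25, y=-7
Check: 65*(25) + 232*(-7) = 1625 - 1624 = 1

GCD = 1, x = 25, y = -7


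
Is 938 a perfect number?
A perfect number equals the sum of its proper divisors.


Proper divisors of 938: 1, 2, 7, 14, 67, 134, 469
Sum = 1 + 2 + 7 + 14 + 67 + 134 + 469 = 694

No, 938 is not perfect (694 ≠ 938)


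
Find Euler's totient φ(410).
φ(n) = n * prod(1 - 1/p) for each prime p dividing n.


410 = 2 × 5 × 41
Prime factors: 2, 5, 41
φ(410) = 410 × (1-1/2) × (1-1/5) × (1-1/41)
= 410 × 1/2 × 4/5 × 40/41 = 160

φ(410) = 160


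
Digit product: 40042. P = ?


4 × 0 × 0 × 4 × 2 = 0


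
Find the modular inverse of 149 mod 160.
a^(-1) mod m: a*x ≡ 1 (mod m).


Use the extended Euclidean algorithm on (160, 149); each row r = 160*s + 149*t:
r=160, s=1, t=0
r=149, s=0, t=1
q=1: r=11, s=1, t=-1   [160*(1) + 149*(-1) = 11]
q=13: r=6, s=-13, t=14   [160*(-13) + 149*(14) = 6]
q=1: r=5, s=14, t=-15   [160*(14) + 149*(-15) = 5]
q=1: r=1, s=-27, t=29   [160*(-27) + 149*(29) = 1]
q=5: r=0, s=149, t=-160   [160*(149) + 149*(-160) = 0]
GCD = 1 with t = 29, so 149*(29) ≡ 1 (mod 160)
Inverse = 29 mod 160 = 29
Check: 149 * 29 = 4321 ≡ 1 (mod 160)

149^(-1) ≡ 29 (mod 160)


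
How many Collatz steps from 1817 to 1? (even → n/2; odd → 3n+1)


1817 → 5452 → 2726 → 1363 → 4090 → 2045 → 6136 → 3068 → 1534 → 767 → 2302 → 1151 → 3454 → 1727 → 5182 → 2591 → 7774 → 3887 → 11662 → 5831 → 17494 → 8747 → 26242 → 13121 → 39364 → 19682 → 9841 → 29524 → 14762 → 7381 → 22144 → 11072 → 5536 → 2768 → 1384 → 692 → 346 → 173 → 520 → 260 → 130 → 65 → 196 → 98 → 49 → 148 → 74 → 37 → 112 → 56 → 28 → 14 → 7 → 22 → 11 → 34 → 17 → 52 → 26 → 13 → 40 → 20 → 10 → 5 → 16 → 8 → 4 → 2 → 1
Total steps = 68

68 steps


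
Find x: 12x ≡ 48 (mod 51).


GCD(12, 51) = 3 divides 48
Divide: 4x ≡ 16 (mod 17)
x ≡ 4 (mod 17)


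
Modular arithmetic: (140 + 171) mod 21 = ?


140 + 171 = 311
311 mod 21 = 17


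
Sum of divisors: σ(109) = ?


Divisors of 109: 1, 109
Sum = 1 + 109 = 110

σ(109) = 110


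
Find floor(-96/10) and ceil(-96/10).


-96/10 = -9.6000
floor = -10
ceil = -9

floor = -10, ceil = -9


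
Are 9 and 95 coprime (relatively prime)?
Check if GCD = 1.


Euclidean algorithm:
95 = 10 * 9 + 5
9 = 1 * 5 + 4
5 = 1 * 4 + 1
4 = 4 * 1 + 0
GCD(9, 95) = 1

Yes, coprime (GCD = 1)


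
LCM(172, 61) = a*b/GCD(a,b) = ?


GCD(172, 61) = 1
LCM = 172*61/1 = 10492/1 = 10492

LCM = 10492


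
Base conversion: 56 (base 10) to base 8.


56 (base 10) = 56 (decimal)
56 (decimal) = 70 (base 8)


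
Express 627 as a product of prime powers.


627 / 3 = 209
209 / 11 = 19
19 / 19 = 1
627 = 3 × 11 × 19


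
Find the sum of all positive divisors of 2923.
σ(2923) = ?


Divisors of 2923: 1, 37, 79, 2923
Sum = 1 + 37 + 79 + 2923 = 3040

σ(2923) = 3040


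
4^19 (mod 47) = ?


4^1 mod 47 = 4
4^2 mod 47 = 16
4^3 mod 47 = 17
4^4 mod 47 = 21
4^5 mod 47 = 37
4^6 mod 47 = 7
4^7 mod 47 = 28
4^8 mod 47 = 18
4^9 mod 47 = 25
4^10 mod 47 = 6
4^11 mod 47 = 24
4^12 mod 47 = 2
4^13 mod 47 = 8
4^14 mod 47 = 32
4^15 mod 47 = 34
4^16 mod 47 = 42
4^17 mod 47 = 27
4^18 mod 47 = 14
4^19 mod 47 = 9


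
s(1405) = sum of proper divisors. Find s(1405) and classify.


Proper divisors: 1, 5, 281
Sum = 1 + 5 + 281 = 287
287 < 1405 → deficient

s(1405) = 287 (deficient)


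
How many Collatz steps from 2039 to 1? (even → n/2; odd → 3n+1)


2039 → 6118 → 3059 → 9178 → 4589 → 13768 → 6884 → 3442 → 1721 → 5164 → 2582 → 1291 → 3874 → 1937 → 5812 → 2906 → 1453 → 4360 → 2180 → 1090 → 545 → 1636 → 818 → 409 → 1228 → 614 → 307 → 922 → 461 → 1384 → 692 → 346 → 173 → 520 → 260 → 130 → 65 → 196 → 98 → 49 → 148 → 74 → 37 → 112 → 56 → 28 → 14 → 7 → 22 → 11 → 34 → 17 → 52 → 26 → 13 → 40 → 20 → 10 → 5 → 16 → 8 → 4 → 2 → 1
Total steps = 63

63 steps


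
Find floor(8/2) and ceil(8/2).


8/2 = 4.0000
floor = 4
ceil = 4

floor = 4, ceil = 4


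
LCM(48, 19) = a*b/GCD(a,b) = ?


GCD(48, 19) = 1
LCM = 48*19/1 = 912/1 = 912

LCM = 912


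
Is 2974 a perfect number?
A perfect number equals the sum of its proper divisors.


Proper divisors of 2974: 1, 2, 1487
Sum = 1 + 2 + 1487 = 1490

No, 2974 is not perfect (1490 ≠ 2974)


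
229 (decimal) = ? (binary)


229 (base 10) = 229 (decimal)
229 (decimal) = 11100101 (base 2)


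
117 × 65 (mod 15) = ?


117 × 65 = 7605
7605 mod 15 = 0


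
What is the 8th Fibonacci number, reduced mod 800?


F(k) mod 800 for k=1..8:
1, 1, 2, 3, 5, 8, 13, 21
F(8) mod 800 = 21


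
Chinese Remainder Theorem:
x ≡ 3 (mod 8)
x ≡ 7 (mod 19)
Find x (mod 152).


M = 8*19 = 152
M1 = M/8 = 19, M2 = M/19 = 8
M1^(-1) mod 8 = 3, M2^(-1) mod 19 = 12
x = 3*19*3 + 7*8*12 = 843
843 mod 152 = 83
Check: 83 mod 8 = 3 ✓, 83 mod 19 = 7 ✓

x ≡ 83 (mod 152)


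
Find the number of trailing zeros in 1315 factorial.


floor(1315/5) = 263
floor(1315/25) = 52
floor(1315/125) = 10
floor(1315/625) = 2
Total = 327

327 trailing zeros


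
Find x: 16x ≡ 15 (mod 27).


GCD(16, 27) = 1, unique solution
a^(-1) mod 27 = 22
x = 22 * 15 mod 27 = 6

x ≡ 6 (mod 27)


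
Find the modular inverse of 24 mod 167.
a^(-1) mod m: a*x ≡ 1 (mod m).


Use the extended Euclidean algorithm on (167, 24); each row r = 167*s + 24*t:
r=167, s=1, t=0
r=24, s=0, t=1
q=6: r=23, s=1, t=-6   [167*(1) + 24*(-6) = 23]
q=1: r=1, s=-1, t=7   [167*(-1) + 24*(7) = 1]
q=23: r=0, s=24, t=-167   [167*(24) + 24*(-167) = 0]
GCD = 1 with t = 7, so 24*(7) ≡ 1 (mod 167)
Inverse = 7 mod 167 = 7
Check: 24 * 7 = 168 ≡ 1 (mod 167)

24^(-1) ≡ 7 (mod 167)


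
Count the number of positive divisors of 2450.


2450 = 2^1 × 5^2 × 7^2
d(2450) = (1+1) × (2+1) × (2+1) = 18

18 divisors


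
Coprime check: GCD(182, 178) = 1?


Euclidean algorithm:
182 = 1 * 178 + 4
178 = 44 * 4 + 2
4 = 2 * 2 + 0
GCD(182, 178) = 2

No, not coprime (GCD = 2)


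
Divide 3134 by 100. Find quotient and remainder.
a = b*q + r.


3134 = 100 * 31 + 34
Check: 3100 + 34 = 3134

q = 31, r = 34


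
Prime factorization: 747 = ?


747 / 3 = 249
249 / 3 = 83
83 / 83 = 1
747 = 3^2 × 83


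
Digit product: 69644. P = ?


6 × 9 × 6 × 4 × 4 = 5184


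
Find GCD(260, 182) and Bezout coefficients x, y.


Tabular extended Euclidean (each row: r = 260*s + 182*t):
r=260, s=1, t=0
r=182, s=0, t=1
q=1: r=78, s=1, t=-1   [260*(1) + 182*(-1) = 78]
q=2: r=26, s=-2, t=3   [260*(-2) + 182*(3) = 26]
q=3: r=0, s=7, t=-10   [260*(7) + 182*(-10) = 0]
GCD = 26; from the row with r=26: x=-2, y=3
Check: 260*(-2) + 182*(3) = -520 + 546 = 26

GCD = 26, x = -2, y = 3


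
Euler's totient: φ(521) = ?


521 = 521
Prime factors: 521
φ(521) = 521 × (1-1/521)
= 521 × 520/521 = 520

φ(521) = 520


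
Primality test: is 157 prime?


Check divisors up to sqrt(157) = 12.5300
No divisors found.
157 is prime.

Yes, 157 is prime


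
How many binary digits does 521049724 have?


521049724 in base 2 = 11111000011101001011001111100
Number of digits = 29

29 digits (base 2)


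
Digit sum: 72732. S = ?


7 + 2 + 7 + 3 + 2 = 21


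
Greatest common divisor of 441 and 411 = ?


441 = 1 * 411 + 30
411 = 13 * 30 + 21
30 = 1 * 21 + 9
21 = 2 * 9 + 3
9 = 3 * 3 + 0
GCD = 3


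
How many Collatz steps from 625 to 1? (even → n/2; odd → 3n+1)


625 → 1876 → 938 → 469 → 1408 → 704 → 352 → 176 → 88 → 44 → 22 → 11 → 34 → 17 → 52 → 26 → 13 → 40 → 20 → 10 → 5 → 16 → 8 → 4 → 2 → 1
Total steps = 25

25 steps


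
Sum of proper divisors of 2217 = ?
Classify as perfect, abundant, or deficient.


Proper divisors: 1, 3, 739
Sum = 1 + 3 + 739 = 743
743 < 2217 → deficient

s(2217) = 743 (deficient)


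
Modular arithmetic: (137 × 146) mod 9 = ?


137 × 146 = 20002
20002 mod 9 = 4


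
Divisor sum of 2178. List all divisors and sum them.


Divisors of 2178: 1, 2, 3, 6, 9, 11, 18, 22, 33, 66, 99, 121, 198, 242, 363, 726, 1089, 2178
Sum = 1 + 2 + 3 + 6 + 9 + 11 + 18 + 22 + 33 + 66 + 99 + 121 + 198 + 242 + 363 + 726 + 1089 + 2178 = 5187

σ(2178) = 5187


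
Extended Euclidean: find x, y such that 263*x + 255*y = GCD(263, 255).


Tabular extended Euclidean (each row: r = 263*s + 255*t):
r=263, s=1, t=0
r=255, s=0, t=1
q=1: r=8, s=1, t=-1   [263*(1) + 255*(-1) = 8]
q=31: r=7, s=-31, t=32   [263*(-31) + 255*(32) = 7]
q=1: r=1, s=32, t=-33   [263*(32) + 255*(-33) = 1]
q=7: r=0, s=-255, t=263   [263*(-255) + 255*(263) = 0]
GCD = 1; from the row with r=1: x=32, y=-33
Check: 263*(32) + 255*(-33) = 8416 - 8415 = 1

GCD = 1, x = 32, y = -33


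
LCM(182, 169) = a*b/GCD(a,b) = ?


GCD(182, 169) = 13
LCM = 182*169/13 = 30758/13 = 2366

LCM = 2366


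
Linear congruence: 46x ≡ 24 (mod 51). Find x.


GCD(46, 51) = 1, unique solution
a^(-1) mod 51 = 10
x = 10 * 24 mod 51 = 36

x ≡ 36 (mod 51)


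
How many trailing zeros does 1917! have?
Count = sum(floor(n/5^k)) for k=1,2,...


floor(1917/5) = 383
floor(1917/25) = 76
floor(1917/125) = 15
floor(1917/625) = 3
Total = 477

477 trailing zeros


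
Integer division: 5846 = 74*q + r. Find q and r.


5846 = 74 * 79 + 0
Check: 5846 + 0 = 5846

q = 79, r = 0


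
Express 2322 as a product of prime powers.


2322 / 2 = 1161
1161 / 3 = 387
387 / 3 = 129
129 / 3 = 43
43 / 43 = 1
2322 = 2 × 3^3 × 43


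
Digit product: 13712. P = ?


1 × 3 × 7 × 1 × 2 = 42


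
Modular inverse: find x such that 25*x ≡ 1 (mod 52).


Use the extended Euclidean algorithm on (52, 25); each row r = 52*s + 25*t:
r=52, s=1, t=0
r=25, s=0, t=1
q=2: r=2, s=1, t=-2   [52*(1) + 25*(-2) = 2]
q=12: r=1, s=-12, t=25   [52*(-12) + 25*(25) = 1]
q=2: r=0, s=25, t=-52   [52*(25) + 25*(-52) = 0]
GCD = 1 with t = 25, so 25*(25) ≡ 1 (mod 52)
Inverse = 25 mod 52 = 25
Check: 25 * 25 = 625 ≡ 1 (mod 52)

25^(-1) ≡ 25 (mod 52)


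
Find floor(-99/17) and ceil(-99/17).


-99/17 = -5.8235
floor = -6
ceil = -5

floor = -6, ceil = -5


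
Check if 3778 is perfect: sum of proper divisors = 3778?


Proper divisors of 3778: 1, 2, 1889
Sum = 1 + 2 + 1889 = 1892

No, 3778 is not perfect (1892 ≠ 3778)


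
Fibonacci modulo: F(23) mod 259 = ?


F(k) mod 259 for k=1..23:
1, 1, 2, 3, 5, 8, 13, 21, 34, 55, 89, 144, 233, 118, 92, 210, 43, 253, 37, 31, 68, 99, 167
F(23) mod 259 = 167


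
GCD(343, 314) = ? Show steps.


343 = 1 * 314 + 29
314 = 10 * 29 + 24
29 = 1 * 24 + 5
24 = 4 * 5 + 4
5 = 1 * 4 + 1
4 = 4 * 1 + 0
GCD = 1


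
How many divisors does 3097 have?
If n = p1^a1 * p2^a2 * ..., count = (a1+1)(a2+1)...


3097 = 19^1 × 163^1
d(3097) = (1+1) × (1+1) = 4

4 divisors


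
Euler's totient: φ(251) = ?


251 = 251
Prime factors: 251
φ(251) = 251 × (1-1/251)
= 251 × 250/251 = 250

φ(251) = 250


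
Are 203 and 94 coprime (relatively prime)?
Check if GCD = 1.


Euclidean algorithm:
203 = 2 * 94 + 15
94 = 6 * 15 + 4
15 = 3 * 4 + 3
4 = 1 * 3 + 1
3 = 3 * 1 + 0
GCD(203, 94) = 1

Yes, coprime (GCD = 1)


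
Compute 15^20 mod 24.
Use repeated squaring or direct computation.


15^1 mod 24 = 15
15^2 mod 24 = 9
15^3 mod 24 = 15
15^4 mod 24 = 9
15^5 mod 24 = 15
15^6 mod 24 = 9
15^7 mod 24 = 15
15^8 mod 24 = 9
15^9 mod 24 = 15
15^10 mod 24 = 9
15^11 mod 24 = 15
15^12 mod 24 = 9
15^13 mod 24 = 15
15^14 mod 24 = 9
15^15 mod 24 = 15
15^16 mod 24 = 9
15^17 mod 24 = 15
15^18 mod 24 = 9
15^19 mod 24 = 15
15^20 mod 24 = 9


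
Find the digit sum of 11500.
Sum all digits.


1 + 1 + 5 + 0 + 0 = 7


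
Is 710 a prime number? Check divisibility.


710 / 2 = 355 (exact division)
710 is NOT prime.

No, 710 is not prime


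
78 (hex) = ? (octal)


78 (base 16) = 120 (decimal)
120 (decimal) = 170 (base 8)


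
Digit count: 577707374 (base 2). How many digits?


577707374 in base 2 = 100010011011110001110101101110
Number of digits = 30

30 digits (base 2)


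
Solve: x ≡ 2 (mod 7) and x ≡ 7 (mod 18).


M = 7*18 = 126
M1 = M/7 = 18, M2 = M/18 = 7
M1^(-1) mod 7 = 2, M2^(-1) mod 18 = 13
x = 2*18*2 + 7*7*13 = 709
709 mod 126 = 79
Check: 79 mod 7 = 2 ✓, 79 mod 18 = 7 ✓

x ≡ 79 (mod 126)


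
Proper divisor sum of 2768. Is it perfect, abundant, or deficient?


Proper divisors: 1, 2, 4, 8, 16, 173, 346, 692, 1384
Sum = 1 + 2 + 4 + 8 + 16 + 173 + 346 + 692 + 1384 = 2626
2626 < 2768 → deficient

s(2768) = 2626 (deficient)


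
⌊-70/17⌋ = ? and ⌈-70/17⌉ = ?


-70/17 = -4.1176
floor = -5
ceil = -4

floor = -5, ceil = -4


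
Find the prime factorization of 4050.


4050 / 2 = 2025
2025 / 3 = 675
675 / 3 = 225
225 / 3 = 75
75 / 3 = 25
25 / 5 = 5
5 / 5 = 1
4050 = 2 × 3^4 × 5^2


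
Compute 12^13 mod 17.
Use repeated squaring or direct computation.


12^1 mod 17 = 12
12^2 mod 17 = 8
12^3 mod 17 = 11
12^4 mod 17 = 13
12^5 mod 17 = 3
12^6 mod 17 = 2
12^7 mod 17 = 7
12^8 mod 17 = 16
12^9 mod 17 = 5
12^10 mod 17 = 9
12^11 mod 17 = 6
12^12 mod 17 = 4
12^13 mod 17 = 14


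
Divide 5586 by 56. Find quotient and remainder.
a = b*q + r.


5586 = 56 * 99 + 42
Check: 5544 + 42 = 5586

q = 99, r = 42


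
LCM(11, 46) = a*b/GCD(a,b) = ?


GCD(11, 46) = 1
LCM = 11*46/1 = 506/1 = 506

LCM = 506


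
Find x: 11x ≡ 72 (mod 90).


GCD(11, 90) = 1, unique solution
a^(-1) mod 90 = 41
x = 41 * 72 mod 90 = 72

x ≡ 72 (mod 90)


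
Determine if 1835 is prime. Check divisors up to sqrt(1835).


1835 / 5 = 367 (exact division)
1835 is NOT prime.

No, 1835 is not prime


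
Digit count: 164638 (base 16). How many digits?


164638 in base 16 = 2831E
Number of digits = 5

5 digits (base 16)


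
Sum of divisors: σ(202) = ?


Divisors of 202: 1, 2, 101, 202
Sum = 1 + 2 + 101 + 202 = 306

σ(202) = 306


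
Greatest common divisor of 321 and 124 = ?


321 = 2 * 124 + 73
124 = 1 * 73 + 51
73 = 1 * 51 + 22
51 = 2 * 22 + 7
22 = 3 * 7 + 1
7 = 7 * 1 + 0
GCD = 1


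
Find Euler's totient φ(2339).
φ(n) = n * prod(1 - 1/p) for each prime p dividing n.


2339 = 2339
Prime factors: 2339
φ(2339) = 2339 × (1-1/2339)
= 2339 × 2338/2339 = 2338

φ(2339) = 2338


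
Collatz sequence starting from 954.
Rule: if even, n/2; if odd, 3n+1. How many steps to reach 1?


954 → 477 → 1432 → 716 → 358 → 179 → 538 → 269 → 808 → 404 → 202 → 101 → 304 → 152 → 76 → 38 → 19 → 58 → 29 → 88 → 44 → 22 → 11 → 34 → 17 → 52 → 26 → 13 → 40 → 20 → 10 → 5 → 16 → 8 → 4 → 2 → 1
Total steps = 36

36 steps


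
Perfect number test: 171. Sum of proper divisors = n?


Proper divisors of 171: 1, 3, 9, 19, 57
Sum = 1 + 3 + 9 + 19 + 57 = 89

No, 171 is not perfect (89 ≠ 171)


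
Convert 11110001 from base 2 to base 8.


11110001 (base 2) = 241 (decimal)
241 (decimal) = 361 (base 8)


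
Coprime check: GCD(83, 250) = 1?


Euclidean algorithm:
250 = 3 * 83 + 1
83 = 83 * 1 + 0
GCD(83, 250) = 1

Yes, coprime (GCD = 1)


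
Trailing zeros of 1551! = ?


floor(1551/5) = 310
floor(1551/25) = 62
floor(1551/125) = 12
floor(1551/625) = 2
Total = 386

386 trailing zeros


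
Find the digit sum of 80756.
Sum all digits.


8 + 0 + 7 + 5 + 6 = 26


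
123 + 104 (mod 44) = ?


123 + 104 = 227
227 mod 44 = 7


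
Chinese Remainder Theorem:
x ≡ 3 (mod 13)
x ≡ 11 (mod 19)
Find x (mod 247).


M = 13*19 = 247
M1 = M/13 = 19, M2 = M/19 = 13
M1^(-1) mod 13 = 11, M2^(-1) mod 19 = 3
x = 3*19*11 + 11*13*3 = 1056
1056 mod 247 = 68
Check: 68 mod 13 = 3 ✓, 68 mod 19 = 11 ✓

x ≡ 68 (mod 247)


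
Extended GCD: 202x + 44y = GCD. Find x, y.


Tabular extended Euclidean (each row: r = 202*s + 44*t):
r=202, s=1, t=0
r=44, s=0, t=1
q=4: r=26, s=1, t=-4   [202*(1) + 44*(-4) = 26]
q=1: r=18, s=-1, t=5   [202*(-1) + 44*(5) = 18]
q=1: r=8, s=2, t=-9   [202*(2) + 44*(-9) = 8]
q=2: r=2, s=-5, t=23   [202*(-5) + 44*(23) = 2]
q=4: r=0, s=22, t=-101   [202*(22) + 44*(-101) = 0]
GCD = 2; from the row with r=2: x=-5, y=23
Check: 202*(-5) + 44*(23) = -1010 + 1012 = 2

GCD = 2, x = -5, y = 23


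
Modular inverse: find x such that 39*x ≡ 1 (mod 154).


Use the extended Euclidean algorithm on (154, 39); each row r = 154*s + 39*t:
r=154, s=1, t=0
r=39, s=0, t=1
q=3: r=37, s=1, t=-3   [154*(1) + 39*(-3) = 37]
q=1: r=2, s=-1, t=4   [154*(-1) + 39*(4) = 2]
q=18: r=1, s=19, t=-75   [154*(19) + 39*(-75) = 1]
q=2: r=0, s=-39, t=154   [154*(-39) + 39*(154) = 0]
GCD = 1 with t = -75, so 39*(-75) ≡ 1 (mod 154)
Inverse = -75 mod 154 = 79
Check: 39 * 79 = 3081 ≡ 1 (mod 154)

39^(-1) ≡ 79 (mod 154)


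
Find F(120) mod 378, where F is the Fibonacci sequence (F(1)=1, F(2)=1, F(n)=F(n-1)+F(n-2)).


F(k) mod 378 for k=1..120:
1, 1, 2, 3, 5, 8, 13, 21, 34, 55, 89, 144, 233, 377, 232, 231, 85, 316, 23, 339, 362, 323, 307, 252, 181, 55, 236, 291, 149, 62, 211, 273, 106, 1, 107, 108, 215, 323, 160, 105, 265, 370, 257, 249, 128, 377, 127, 126, 253, 1, 254, 255, 131, 8, 139, 147, 286, 55, 341, 18, 359, 377, 358, 357, 337, 316, 275, 213, 110, 323, 55, 0, 55, 55, 110, 165, 275, 62, 337, 21, 358, 1, 359, 360, 341, 323, 286, 231, 139, 370, 131, 123, 254, 377, 253, 252, 127, 1, 128, 129, 257, 8, 265, 273, 160, 55, 215, 270, 107, 377, 106, 105, 211, 316, 149, 87, 236, 323, 181, 126
F(120) mod 378 = 126


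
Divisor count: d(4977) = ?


4977 = 3^2 × 7^1 × 79^1
d(4977) = (2+1) × (1+1) × (1+1) = 12

12 divisors


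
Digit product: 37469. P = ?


3 × 7 × 4 × 6 × 9 = 4536


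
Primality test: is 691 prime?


Check divisors up to sqrt(691) = 26.2869
No divisors found.
691 is prime.

Yes, 691 is prime


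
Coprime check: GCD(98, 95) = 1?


Euclidean algorithm:
98 = 1 * 95 + 3
95 = 31 * 3 + 2
3 = 1 * 2 + 1
2 = 2 * 1 + 0
GCD(98, 95) = 1

Yes, coprime (GCD = 1)


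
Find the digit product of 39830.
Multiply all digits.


3 × 9 × 8 × 3 × 0 = 0


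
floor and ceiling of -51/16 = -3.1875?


-51/16 = -3.1875
floor = -4
ceil = -3

floor = -4, ceil = -3


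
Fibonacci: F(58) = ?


Sequence: 1, 1, 2, 3, 5, 8, 13, 21, 34, 55, 89, 144, 233, 377, 610, 987, 1597, 2584, 4181, 6765, 10946, 17711, 28657, 46368, 75025, 121393, 196418, 317811, 514229, 832040, 1346269, 2178309, 3524578, 5702887, 9227465, 14930352, 24157817, 39088169, 63245986, 102334155, 165580141, 267914296, 433494437, 701408733, 1134903170, 1836311903, 2971215073, 4807526976, 7778742049, 12586269025, 20365011074, 32951280099, 53316291173, 86267571272, 139583862445, 225851433717, 365435296162, 591286729879
F(58) = 591286729879


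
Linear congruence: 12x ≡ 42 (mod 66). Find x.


GCD(12, 66) = 6 divides 42
Divide: 2x ≡ 7 (mod 11)
x ≡ 9 (mod 11)


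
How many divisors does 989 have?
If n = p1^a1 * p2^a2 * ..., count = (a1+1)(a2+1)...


989 = 23^1 × 43^1
d(989) = (1+1) × (1+1) = 4

4 divisors


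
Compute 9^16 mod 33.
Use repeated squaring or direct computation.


9^1 mod 33 = 9
9^2 mod 33 = 15
9^3 mod 33 = 3
9^4 mod 33 = 27
9^5 mod 33 = 12
9^6 mod 33 = 9
9^7 mod 33 = 15
9^8 mod 33 = 3
9^9 mod 33 = 27
9^10 mod 33 = 12
9^11 mod 33 = 9
9^12 mod 33 = 15
9^13 mod 33 = 3
9^14 mod 33 = 27
9^15 mod 33 = 12
9^16 mod 33 = 9


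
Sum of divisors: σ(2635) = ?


Divisors of 2635: 1, 5, 17, 31, 85, 155, 527, 2635
Sum = 1 + 5 + 17 + 31 + 85 + 155 + 527 + 2635 = 3456

σ(2635) = 3456


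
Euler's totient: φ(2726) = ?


2726 = 2 × 29 × 47
Prime factors: 2, 29, 47
φ(2726) = 2726 × (1-1/2) × (1-1/29) × (1-1/47)
= 2726 × 1/2 × 28/29 × 46/47 = 1288

φ(2726) = 1288


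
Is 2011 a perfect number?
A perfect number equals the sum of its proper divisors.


Proper divisors of 2011: 1
Sum = 1 = 1

No, 2011 is not perfect (1 ≠ 2011)


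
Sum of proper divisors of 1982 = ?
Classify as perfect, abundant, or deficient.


Proper divisors: 1, 2, 991
Sum = 1 + 2 + 991 = 994
994 < 1982 → deficient

s(1982) = 994 (deficient)


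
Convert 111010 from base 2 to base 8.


111010 (base 2) = 58 (decimal)
58 (decimal) = 72 (base 8)


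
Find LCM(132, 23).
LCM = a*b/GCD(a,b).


GCD(132, 23) = 1
LCM = 132*23/1 = 3036/1 = 3036

LCM = 3036


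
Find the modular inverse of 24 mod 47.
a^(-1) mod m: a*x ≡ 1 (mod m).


Use the extended Euclidean algorithm on (47, 24); each row r = 47*s + 24*t:
r=47, s=1, t=0
r=24, s=0, t=1
q=1: r=23, s=1, t=-1   [47*(1) + 24*(-1) = 23]
q=1: r=1, s=-1, t=2   [47*(-1) + 24*(2) = 1]
q=23: r=0, s=24, t=-47   [47*(24) + 24*(-47) = 0]
GCD = 1 with t = 2, so 24*(2) ≡ 1 (mod 47)
Inverse = 2 mod 47 = 2
Check: 24 * 2 = 48 ≡ 1 (mod 47)

24^(-1) ≡ 2 (mod 47)


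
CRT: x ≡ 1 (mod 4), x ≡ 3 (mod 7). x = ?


M = 4*7 = 28
M1 = M/4 = 7, M2 = M/7 = 4
M1^(-1) mod 4 = 3, M2^(-1) mod 7 = 2
x = 1*7*3 + 3*4*2 = 45
45 mod 28 = 17
Check: 17 mod 4 = 1 ✓, 17 mod 7 = 3 ✓

x ≡ 17 (mod 28)


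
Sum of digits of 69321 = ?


6 + 9 + 3 + 2 + 1 = 21


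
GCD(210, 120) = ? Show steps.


210 = 1 * 120 + 90
120 = 1 * 90 + 30
90 = 3 * 30 + 0
GCD = 30


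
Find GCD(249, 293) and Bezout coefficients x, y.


Tabular extended Euclidean (each row: r = 249*s + 293*t):
r=249, s=1, t=0
r=293, s=0, t=1
q=0: r=249, s=1, t=0   [249*(1) + 293*(0) = 249]
q=1: r=44, s=-1, t=1   [249*(-1) + 293*(1) = 44]
q=5: r=29, s=6, t=-5   [249*(6) + 293*(-5) = 29]
q=1: r=15, s=-7, t=6   [249*(-7) + 293*(6) = 15]
q=1: r=14, s=13, t=-11   [249*(13) + 293*(-11) = 14]
q=1: r=1, s=-20, t=17   [249*(-20) + 293*(17) = 1]
q=14: r=0, s=293, t=-249   [249*(293) + 293*(-249) = 0]
GCD = 1; from the row with r=1: x=-20, y=17
Check: 249*(-20) + 293*(17) = -4980 + 4981 = 1

GCD = 1, x = -20, y = 17


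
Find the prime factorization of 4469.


4469 / 41 = 109
109 / 109 = 1
4469 = 41 × 109


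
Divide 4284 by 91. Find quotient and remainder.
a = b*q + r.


4284 = 91 * 47 + 7
Check: 4277 + 7 = 4284

q = 47, r = 7


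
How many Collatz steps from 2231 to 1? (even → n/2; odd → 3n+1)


2231 → 6694 → 3347 → 10042 → 5021 → 15064 → 7532 → 3766 → 1883 → 5650 → 2825 → 8476 → 4238 → 2119 → 6358 → 3179 → 9538 → 4769 → 14308 → 7154 → 3577 → 10732 → 5366 → 2683 → 8050 → 4025 → 12076 → 6038 → 3019 → 9058 → 4529 → 13588 → 6794 → 3397 → 10192 → 5096 → 2548 → 1274 → 637 → 1912 → 956 → 478 → 239 → 718 → 359 → 1078 → 539 → 1618 → 809 → 2428 → 1214 → 607 → 1822 → 911 → 2734 → 1367 → 4102 → 2051 → 6154 → 3077 → 9232 → 4616 → 2308 → 1154 → 577 → 1732 → 866 → 433 → 1300 → 650 → 325 → 976 → 488 → 244 → 122 → 61 → 184 → 92 → 46 → 23 → 70 → 35 → 106 → 53 → 160 → 80 → 40 → 20 → 10 → 5 → 16 → 8 → 4 → 2 → 1
Total steps = 94

94 steps


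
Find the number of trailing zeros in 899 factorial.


floor(899/5) = 179
floor(899/25) = 35
floor(899/125) = 7
floor(899/625) = 1
Total = 222

222 trailing zeros


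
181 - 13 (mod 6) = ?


181 - 13 = 168
168 mod 6 = 0


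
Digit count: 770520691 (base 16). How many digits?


770520691 in base 16 = 2DED3673
Number of digits = 8

8 digits (base 16)


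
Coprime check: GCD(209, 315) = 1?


Euclidean algorithm:
315 = 1 * 209 + 106
209 = 1 * 106 + 103
106 = 1 * 103 + 3
103 = 34 * 3 + 1
3 = 3 * 1 + 0
GCD(209, 315) = 1

Yes, coprime (GCD = 1)


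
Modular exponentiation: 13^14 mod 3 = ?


13^1 mod 3 = 1
13^2 mod 3 = 1
13^3 mod 3 = 1
13^4 mod 3 = 1
13^5 mod 3 = 1
13^6 mod 3 = 1
13^7 mod 3 = 1
13^8 mod 3 = 1
13^9 mod 3 = 1
13^10 mod 3 = 1
13^11 mod 3 = 1
13^12 mod 3 = 1
13^13 mod 3 = 1
13^14 mod 3 = 1


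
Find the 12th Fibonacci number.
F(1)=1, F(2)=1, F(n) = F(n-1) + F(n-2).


Sequence: 1, 1, 2, 3, 5, 8, 13, 21, 34, 55, 89, 144
F(12) = 144


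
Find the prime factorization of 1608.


1608 / 2 = 804
804 / 2 = 402
402 / 2 = 201
201 / 3 = 67
67 / 67 = 1
1608 = 2^3 × 3 × 67


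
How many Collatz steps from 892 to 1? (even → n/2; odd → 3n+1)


892 → 446 → 223 → 670 → 335 → 1006 → 503 → 1510 → 755 → 2266 → 1133 → 3400 → 1700 → 850 → 425 → 1276 → 638 → 319 → 958 → 479 → 1438 → 719 → 2158 → 1079 → 3238 → 1619 → 4858 → 2429 → 7288 → 3644 → 1822 → 911 → 2734 → 1367 → 4102 → 2051 → 6154 → 3077 → 9232 → 4616 → 2308 → 1154 → 577 → 1732 → 866 → 433 → 1300 → 650 → 325 → 976 → 488 → 244 → 122 → 61 → 184 → 92 → 46 → 23 → 70 → 35 → 106 → 53 → 160 → 80 → 40 → 20 → 10 → 5 → 16 → 8 → 4 → 2 → 1
Total steps = 72

72 steps


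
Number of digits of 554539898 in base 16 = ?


554539898 in base 16 = 210D9B7A
Number of digits = 8

8 digits (base 16)


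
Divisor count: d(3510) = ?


3510 = 2^1 × 3^3 × 5^1 × 13^1
d(3510) = (1+1) × (3+1) × (1+1) × (1+1) = 32

32 divisors


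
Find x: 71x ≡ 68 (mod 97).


GCD(71, 97) = 1, unique solution
a^(-1) mod 97 = 41
x = 41 * 68 mod 97 = 72

x ≡ 72 (mod 97)


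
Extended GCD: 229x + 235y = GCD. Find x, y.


Tabular extended Euclidean (each row: r = 229*s + 235*t):
r=229, s=1, t=0
r=235, s=0, t=1
q=0: r=229, s=1, t=0   [229*(1) + 235*(0) = 229]
q=1: r=6, s=-1, t=1   [229*(-1) + 235*(1) = 6]
q=38: r=1, s=39, t=-38   [229*(39) + 235*(-38) = 1]
q=6: r=0, s=-235, t=229   [229*(-235) + 235*(229) = 0]
GCD = 1; from the row with r=1: x=39, y=-38
Check: 229*(39) + 235*(-38) = 8931 - 8930 = 1

GCD = 1, x = 39, y = -38


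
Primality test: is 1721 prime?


Check divisors up to sqrt(1721) = 41.4849
No divisors found.
1721 is prime.

Yes, 1721 is prime


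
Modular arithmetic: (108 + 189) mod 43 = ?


108 + 189 = 297
297 mod 43 = 39


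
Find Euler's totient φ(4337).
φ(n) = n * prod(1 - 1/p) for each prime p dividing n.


4337 = 4337
Prime factors: 4337
φ(4337) = 4337 × (1-1/4337)
= 4337 × 4336/4337 = 4336

φ(4337) = 4336


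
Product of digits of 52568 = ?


5 × 2 × 5 × 6 × 8 = 2400


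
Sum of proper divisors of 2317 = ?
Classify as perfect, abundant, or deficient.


Proper divisors: 1, 7, 331
Sum = 1 + 7 + 331 = 339
339 < 2317 → deficient

s(2317) = 339 (deficient)


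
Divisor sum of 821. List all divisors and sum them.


Divisors of 821: 1, 821
Sum = 1 + 821 = 822

σ(821) = 822


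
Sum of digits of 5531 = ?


5 + 5 + 3 + 1 = 14


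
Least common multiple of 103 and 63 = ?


GCD(103, 63) = 1
LCM = 103*63/1 = 6489/1 = 6489

LCM = 6489


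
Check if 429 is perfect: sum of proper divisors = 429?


Proper divisors of 429: 1, 3, 11, 13, 33, 39, 143
Sum = 1 + 3 + 11 + 13 + 33 + 39 + 143 = 243

No, 429 is not perfect (243 ≠ 429)


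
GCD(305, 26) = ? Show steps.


305 = 11 * 26 + 19
26 = 1 * 19 + 7
19 = 2 * 7 + 5
7 = 1 * 5 + 2
5 = 2 * 2 + 1
2 = 2 * 1 + 0
GCD = 1


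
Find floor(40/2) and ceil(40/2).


40/2 = 20.0000
floor = 20
ceil = 20

floor = 20, ceil = 20


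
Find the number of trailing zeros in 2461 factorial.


floor(2461/5) = 492
floor(2461/25) = 98
floor(2461/125) = 19
floor(2461/625) = 3
Total = 612

612 trailing zeros


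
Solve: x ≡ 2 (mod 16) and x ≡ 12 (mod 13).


M = 16*13 = 208
M1 = M/16 = 13, M2 = M/13 = 16
M1^(-1) mod 16 = 5, M2^(-1) mod 13 = 9
x = 2*13*5 + 12*16*9 = 1858
1858 mod 208 = 194
Check: 194 mod 16 = 2 ✓, 194 mod 13 = 12 ✓

x ≡ 194 (mod 208)


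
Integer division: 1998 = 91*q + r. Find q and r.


1998 = 91 * 21 + 87
Check: 1911 + 87 = 1998

q = 21, r = 87


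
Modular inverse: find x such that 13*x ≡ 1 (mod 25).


Use the extended Euclidean algorithm on (25, 13); each row r = 25*s + 13*t:
r=25, s=1, t=0
r=13, s=0, t=1
q=1: r=12, s=1, t=-1   [25*(1) + 13*(-1) = 12]
q=1: r=1, s=-1, t=2   [25*(-1) + 13*(2) = 1]
q=12: r=0, s=13, t=-25   [25*(13) + 13*(-25) = 0]
GCD = 1 with t = 2, so 13*(2) ≡ 1 (mod 25)
Inverse = 2 mod 25 = 2
Check: 13 * 2 = 26 ≡ 1 (mod 25)

13^(-1) ≡ 2 (mod 25)


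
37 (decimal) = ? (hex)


37 (base 10) = 37 (decimal)
37 (decimal) = 25 (base 16)
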